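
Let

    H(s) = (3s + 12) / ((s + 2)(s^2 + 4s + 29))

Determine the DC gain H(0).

Set s = 0: H(0) = (12) / (58) = 6/29.

H(0) = 6/29 ≈ 0.2069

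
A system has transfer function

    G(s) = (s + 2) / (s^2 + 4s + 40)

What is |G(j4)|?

|G(j4)| ≈ 0.1550

Substitute s = j4: numerator = 2 + j4, denominator = 24 + j16.
|G(j4)| = |2 + j4| / |24 + j16| = 4.4721 / 28.844 ≈ 0.1550.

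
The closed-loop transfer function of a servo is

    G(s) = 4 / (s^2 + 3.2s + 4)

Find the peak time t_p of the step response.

Comparing s^2 + 3.2s + 4 to s^2 + 2ζωₙs + ωₙ²: ωₙ = 2 rad/s and ζ = 3.2/(2·2) = 0.8.
ζωₙ = 3.2/2 = 1.6, so ω_d = ωₙ√(1−ζ²) = √(ωₙ² − (ζωₙ)²) = √(4 − 1.6²) = √1.44 = 1.200 rad/s.
t_p = π/ω_d = π/1.200 ≈ 2.618 s.

t_p ≈ 2.618 s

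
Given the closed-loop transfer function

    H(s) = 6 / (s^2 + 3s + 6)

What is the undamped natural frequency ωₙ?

ωₙ ≈ 2.449 rad/s

Compare the denominator to the standard form s^2 + 2ζωₙs + ωₙ².
ωₙ² = 6, so ωₙ = √6 ≈ 2.449 rad/s.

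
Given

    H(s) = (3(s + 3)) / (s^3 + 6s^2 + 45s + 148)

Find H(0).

H(0) = 9/148 ≈ 0.06081

Set s = 0: H(0) = (9) / (148) = 9/148.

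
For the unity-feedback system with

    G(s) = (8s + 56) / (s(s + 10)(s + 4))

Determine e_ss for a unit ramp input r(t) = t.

e_ss = 0.7143

G(s) has one pole at the origin.
This is a Type 1 system. Kv = lim_{s→0} s·G(s) = 56/40 = 7/5.
e_ss = 1/Kv = 1/(7/5) = 5/7 ≈ 0.7143.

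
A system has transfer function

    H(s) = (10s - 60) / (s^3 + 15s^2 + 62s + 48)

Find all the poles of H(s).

The poles are the roots of the denominator s^3 + 15s^2 + 62s + 48 = 0.
Trying s = -8: the polynomial evaluates to 0, so (s + 8) is a factor.
Dividing out leaves s^2 + 7s + 6 = 0.
Factoring the quadratic: (s + 1)(s + 6) = 0.

s = -8, -1, -6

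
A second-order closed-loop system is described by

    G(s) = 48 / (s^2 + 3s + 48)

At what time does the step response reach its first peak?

Comparing s^2 + 3s + 48 to s^2 + 2ζωₙs + ωₙ²: ωₙ = √48 ≈ 6.928 rad/s and ζ = 3/(2·√48) ≈ 0.2165.
ζωₙ = 3/2 = 1.5, so ω_d = ωₙ√(1−ζ²) = √(ωₙ² − (ζωₙ)²) = √(48 − 1.5²) = √45.75 ≈ 6.764 rad/s.
t_p = π/ω_d = π/6.764 ≈ 0.4645 s.

t_p ≈ 0.4645 s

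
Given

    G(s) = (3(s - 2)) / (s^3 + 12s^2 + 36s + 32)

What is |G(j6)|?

Substitute s = j6: numerator = -6 + j18, denominator = -400.
|G(j6)| = |-6 + j18| / |-400| = 18.974 / 400 ≈ 0.04743.

|G(j6)| ≈ 0.04743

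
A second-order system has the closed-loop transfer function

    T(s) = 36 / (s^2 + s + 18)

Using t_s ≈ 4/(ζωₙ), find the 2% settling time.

t_s ≈ 8 s

Comparing s^2 + s + 18 to s^2 + 2ζωₙs + ωₙ²: ωₙ = √18 ≈ 4.243 rad/s and ζ = 1/(2·√18) ≈ 0.1179.
ζωₙ = 1/2 = 0.5, so t_s ≈ 4/(ζωₙ) = 4/0.5 = 8 s.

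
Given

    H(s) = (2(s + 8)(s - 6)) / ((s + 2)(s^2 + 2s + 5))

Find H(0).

H(0) = -48/5 ≈ -9.600

At s = 0 each factor (s + a) contributes a and each (s^2 + bs + c) contributes c.
H(0) = 2·(8) · (-6) / ((2) · (5)) = -96/10 = -48/5.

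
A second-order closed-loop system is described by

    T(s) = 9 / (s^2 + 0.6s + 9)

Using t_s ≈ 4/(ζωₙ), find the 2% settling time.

t_s ≈ 13.33 s

Comparing s^2 + 0.6s + 9 to s^2 + 2ζωₙs + ωₙ²: ωₙ = 3 rad/s and ζ = 0.6/(2·3) = 0.1.
ζωₙ = 0.6/2 = 0.3, so t_s ≈ 4/(ζωₙ) = 4/0.3 ≈ 13.33 s.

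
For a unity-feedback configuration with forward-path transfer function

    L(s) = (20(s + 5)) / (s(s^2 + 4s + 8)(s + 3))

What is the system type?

Type 1

The denominator has 1 factor of s at the origin (free integrator), so this is a Type 1 system.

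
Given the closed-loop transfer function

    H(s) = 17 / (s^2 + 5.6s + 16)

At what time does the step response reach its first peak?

Comparing s^2 + 5.6s + 16 to s^2 + 2ζωₙs + ωₙ²: ωₙ = 4 rad/s and ζ = 5.6/(2·4) = 0.7.
ζωₙ = 5.6/2 = 2.8, so ω_d = ωₙ√(1−ζ²) = √(ωₙ² − (ζωₙ)²) = √(16 − 2.8²) = √8.16 ≈ 2.857 rad/s.
t_p = π/ω_d = π/2.857 ≈ 1.100 s.

t_p ≈ 1.100 s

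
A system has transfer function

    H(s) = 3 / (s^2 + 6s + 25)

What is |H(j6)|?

|H(j6)| ≈ 0.07970

Substitute s = j6: numerator = 3, denominator = -11 + j36.
|H(j6)| = |3| / |-11 + j36| = 3 / 37.643 ≈ 0.07970.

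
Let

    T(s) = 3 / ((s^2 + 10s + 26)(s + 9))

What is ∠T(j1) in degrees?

∠T(j1) ≈ -28.14°

At s = j1: numerator = 3, denominator = 215 + j115.
∠T = ∠num − ∠den = 0° − (28.142°) = -28.14°.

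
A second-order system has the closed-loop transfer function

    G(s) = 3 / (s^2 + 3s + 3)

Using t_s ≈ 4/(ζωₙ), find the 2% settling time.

Comparing s^2 + 3s + 3 to s^2 + 2ζωₙs + ωₙ²: ωₙ = √3 ≈ 1.732 rad/s and ζ = 3/(2·√3) ≈ 0.8660.
ζωₙ = 3/2 = 1.5, so t_s ≈ 4/(ζωₙ) = 4/1.5 ≈ 2.667 s.

t_s ≈ 2.667 s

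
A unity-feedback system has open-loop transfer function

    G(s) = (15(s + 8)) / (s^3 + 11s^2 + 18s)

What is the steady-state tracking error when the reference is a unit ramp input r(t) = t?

e_ss = 0.1500

G(s) has one pole at the origin.
This is a Type 1 system. Kv = lim_{s→0} s·G(s) = 120/18 = 20/3.
e_ss = 1/Kv = 1/(20/3) = 3/20 ≈ 0.1500.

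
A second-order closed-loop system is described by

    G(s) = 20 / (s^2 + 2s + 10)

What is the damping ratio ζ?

ζ ≈ 0.3162

Compare the denominator to the standard form s^2 + 2ζωₙs + ωₙ².
ωₙ² = 10, so ωₙ = √10 ≈ 3.162 rad/s.
2ζωₙ = 2, so ζ = 2/(2·√10) ≈ 0.3162.
With ζ = 0.3162 the response is underdamped.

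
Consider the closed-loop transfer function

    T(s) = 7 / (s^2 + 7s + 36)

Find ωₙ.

Compare the denominator to the standard form s^2 + 2ζωₙs + ωₙ².
ωₙ² = 36, so ωₙ = 6 rad/s.

ωₙ = 6 rad/s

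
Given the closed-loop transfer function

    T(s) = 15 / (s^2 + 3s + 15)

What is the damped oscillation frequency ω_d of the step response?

ω_d ≈ 3.571 rad/s

Comparing s^2 + 3s + 15 to s^2 + 2ζωₙs + ωₙ²: ωₙ = √15 ≈ 3.873 rad/s and ζ = 3/(2·√15) ≈ 0.3873.
ζωₙ = 3/2 = 1.5, so ω_d = ωₙ√(1−ζ²) = √(ωₙ² − (ζωₙ)²) = √(15 − 1.5²) = √12.75 ≈ 3.571 rad/s.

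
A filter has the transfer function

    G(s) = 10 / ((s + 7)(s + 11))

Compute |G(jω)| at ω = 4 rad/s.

|G(j4)| ≈ 0.1060

Substitute s = j4: numerator = 10, denominator = 61 + j72.
|G(j4)| = |10| / |61 + j72| = 10 / 94.366 ≈ 0.1060.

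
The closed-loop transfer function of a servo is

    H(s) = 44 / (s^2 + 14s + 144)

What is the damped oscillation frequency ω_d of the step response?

ω_d ≈ 9.747 rad/s

Comparing s^2 + 14s + 144 to s^2 + 2ζωₙs + ωₙ²: ωₙ = 12 rad/s and ζ = 14/(2·12) ≈ 0.5833.
ζωₙ = 14/2 = 7, so ω_d = ωₙ√(1−ζ²) = √(ωₙ² − (ζωₙ)²) = √(144 − 7²) = √95 ≈ 9.747 rad/s.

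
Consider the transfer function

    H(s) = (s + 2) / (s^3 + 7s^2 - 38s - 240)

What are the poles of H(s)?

s = -5, 6, -8

The poles are the roots of the denominator s^3 + 7s^2 - 38s - 240 = 0.
Trying s = -5: the polynomial evaluates to 0, so (s + 5) is a factor.
Dividing out leaves s^2 + 2s - 48 = 0.
Factoring the quadratic: (s - 6)(s + 8) = 0.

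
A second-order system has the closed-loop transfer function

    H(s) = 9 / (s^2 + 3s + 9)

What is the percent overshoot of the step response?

%OS ≈ 16.3%

Comparing s^2 + 3s + 9 to s^2 + 2ζωₙs + ωₙ²: ωₙ = 3 rad/s and ζ = 3/(2·3) = 0.5.
%OS = 100·exp(−πζ/√(1−ζ²)) = 100·exp(−π·0.5/√(1−0.5²)) ≈ 16.3%.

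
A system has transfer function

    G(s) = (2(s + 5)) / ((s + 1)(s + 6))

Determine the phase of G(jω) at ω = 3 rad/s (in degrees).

∠G(j3) ≈ -67.17°

At s = j3: numerator = 10 + j6, denominator = -3 + j21.
∠G = ∠num − ∠den = 30.964° − (98.130°) = -67.17°.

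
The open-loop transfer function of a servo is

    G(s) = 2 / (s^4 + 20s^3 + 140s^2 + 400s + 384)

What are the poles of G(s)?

The poles are the roots of the denominator s^4 + 20s^3 + 140s^2 + 400s + 384 = 0.
Trying s = -4: the polynomial evaluates to 0, so (s + 4) is a factor.
Dividing out leaves s^3 + 16s^2 + 76s + 96 = 0.
This factors further as (s + 8)(s + 2)(s + 6) = 0.

s = -4, -8, -2, -6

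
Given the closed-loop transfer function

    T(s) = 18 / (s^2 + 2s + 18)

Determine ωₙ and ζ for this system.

Compare the denominator to the standard form s^2 + 2ζωₙs + ωₙ².
ωₙ² = 18, so ωₙ = √18 ≈ 4.243 rad/s.
2ζωₙ = 2, so ζ = 2/(2·√18) ≈ 0.2357.

ωₙ ≈ 4.243 rad/s, ζ ≈ 0.2357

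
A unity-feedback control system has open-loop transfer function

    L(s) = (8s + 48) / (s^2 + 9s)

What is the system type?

Factor s from the denominator: s^2 + 9s = s·(s + 9).
There is 1 pole at the origin, so the system is Type 1.

Type 1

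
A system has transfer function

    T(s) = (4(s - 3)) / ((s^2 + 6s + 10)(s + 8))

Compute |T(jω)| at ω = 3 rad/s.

Substitute s = j3: numerator = -12 + j12, denominator = -46 + j147.
|T(j3)| = |-12 + j12| / |-46 + j147| = 16.971 / 154.03 ≈ 0.1102.

|T(j3)| ≈ 0.1102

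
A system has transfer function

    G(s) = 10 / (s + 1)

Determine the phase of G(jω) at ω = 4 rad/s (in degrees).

At s = j4: numerator = 10, denominator = 1 + j4.
∠G = ∠num − ∠den = 0° − (75.964°) = -75.96°.

∠G(j4) ≈ -75.96°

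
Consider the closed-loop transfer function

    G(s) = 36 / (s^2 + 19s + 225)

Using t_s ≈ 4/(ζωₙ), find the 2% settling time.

Comparing s^2 + 19s + 225 to s^2 + 2ζωₙs + ωₙ²: ωₙ = 15 rad/s and ζ = 19/(2·15) ≈ 0.6333.
ζωₙ = 19/2 = 9.5, so t_s ≈ 4/(ζωₙ) = 4/9.5 ≈ 0.4211 s.

t_s ≈ 0.4211 s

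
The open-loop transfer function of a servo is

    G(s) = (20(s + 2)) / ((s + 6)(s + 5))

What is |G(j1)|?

|G(j1)| ≈ 1.442

Substitute s = j1: numerator = 40 + j20, denominator = 29 + j11.
|G(j1)| = |40 + j20| / |29 + j11| = 44.721 / 31.016 ≈ 1.442.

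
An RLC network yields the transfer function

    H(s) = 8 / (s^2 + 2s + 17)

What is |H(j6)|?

Substitute s = j6: numerator = 8, denominator = -19 + j12.
|H(j6)| = |8| / |-19 + j12| = 8 / 22.472 ≈ 0.3560.

|H(j6)| ≈ 0.3560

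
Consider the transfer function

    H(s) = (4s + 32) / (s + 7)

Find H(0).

Set s = 0: H(0) = (32) / (7) = 32/7.

H(0) = 32/7 ≈ 4.571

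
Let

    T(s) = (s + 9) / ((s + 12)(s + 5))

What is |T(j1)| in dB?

Substitute s = j1: numerator = 9 + j1, denominator = 59 + j17.
|T(j1)| = |9 + j1| / |59 + j17| = 9.0554 / 61.400 ≈ 0.1475.
In decibels: 20·log₁₀(0.1475) ≈ -16.6 dB.

|T(j1)|_dB ≈ -16.6 dB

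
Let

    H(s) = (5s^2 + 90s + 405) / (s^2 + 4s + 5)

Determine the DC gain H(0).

Set s = 0: H(0) = (405) / (5) = 81.

H(0) = 81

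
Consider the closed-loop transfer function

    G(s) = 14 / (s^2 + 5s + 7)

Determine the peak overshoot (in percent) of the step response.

%OS ≈ 0.0115%

Comparing s^2 + 5s + 7 to s^2 + 2ζωₙs + ωₙ²: ωₙ = √7 ≈ 2.646 rad/s and ζ = 5/(2·√7) ≈ 0.9449.
%OS = 100·exp(−πζ/√(1−ζ²)) = 100·exp(−π·0.9449/√(1−0.9449²)) ≈ 0.0115%.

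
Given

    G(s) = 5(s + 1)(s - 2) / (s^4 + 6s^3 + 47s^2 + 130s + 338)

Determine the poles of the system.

s = -1 + 5j, -1 - 5j, -2 + 3j, -2 - 3j

The poles are the roots of the denominator s^4 + 6s^3 + 47s^2 + 130s + 338 = 0.
No real roots exist; factor into two real quadratics: (s^2 + 2s + 26)(s^2 + 4s + 13) = 0.
Each quadratic gives a conjugate pair via the quadratic formula.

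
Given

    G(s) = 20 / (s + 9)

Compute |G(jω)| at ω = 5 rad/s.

|G(j5)| ≈ 1.943

Substitute s = j5: numerator = 20, denominator = 9 + j5.
|G(j5)| = |20| / |9 + j5| = 20 / 10.296 ≈ 1.943.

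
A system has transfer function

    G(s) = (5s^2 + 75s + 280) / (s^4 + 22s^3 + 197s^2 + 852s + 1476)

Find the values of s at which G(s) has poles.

The poles are the roots of the denominator s^4 + 22s^3 + 197s^2 + 852s + 1476 = 0.
Trying s = -6: the polynomial evaluates to 0, so (s + 6) is a factor.
Dividing out leaves s^3 + 16s^2 + 101s + 246 = 0.
This factors further as (s^2 + 10s + 41)(s + 6) = 0.

s = -5 ± 4j, -6, -6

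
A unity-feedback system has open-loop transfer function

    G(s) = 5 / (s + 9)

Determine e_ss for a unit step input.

e_ss = 0.6429

G(s) has no poles at the origin.
This is a Type 0 system. Kp = lim_{s→0} G(s) = 5/9.
e_ss = 1/(1 + Kp) = 1/(1 + 5/9) = 9/14 ≈ 0.6429.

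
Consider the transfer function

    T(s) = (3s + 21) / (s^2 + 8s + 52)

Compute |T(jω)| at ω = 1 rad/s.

|T(j1)| ≈ 0.4109

Substitute s = j1: numerator = 21 + j3, denominator = 51 + j8.
|T(j1)| = |21 + j3| / |51 + j8| = 21.213 / 51.624 ≈ 0.4109.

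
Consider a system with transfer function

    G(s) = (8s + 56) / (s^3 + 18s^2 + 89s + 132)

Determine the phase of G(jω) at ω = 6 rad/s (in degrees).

∠G(j6) ≈ -107.8°

At s = j6: numerator = 56 + j48, denominator = -516 + j318.
∠G = ∠num − ∠den = 40.601° − (148.36°) = -107.8°.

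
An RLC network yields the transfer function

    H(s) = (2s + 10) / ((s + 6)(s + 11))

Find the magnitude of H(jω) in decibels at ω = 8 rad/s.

Substitute s = j8: numerator = 10 + j16, denominator = 2 + j136.
|H(j8)| = |10 + j16| / |2 + j136| = 18.868 / 136.01 ≈ 0.1387.
In decibels: 20·log₁₀(0.1387) ≈ -17.2 dB.

|H(j8)|_dB ≈ -17.2 dB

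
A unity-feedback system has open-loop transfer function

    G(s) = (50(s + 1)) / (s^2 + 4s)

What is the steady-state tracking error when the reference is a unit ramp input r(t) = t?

G(s) has one pole at the origin.
This is a Type 1 system. Kv = lim_{s→0} s·G(s) = 50/4 = 25/2.
e_ss = 1/Kv = 1/(25/2) = 2/25 ≈ 0.08000.

e_ss = 0.08000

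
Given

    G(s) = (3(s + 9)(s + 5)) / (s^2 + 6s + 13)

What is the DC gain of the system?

G(0) = 135/13 ≈ 10.38

Set s = 0: G(0) = (135) / (13) = 135/13.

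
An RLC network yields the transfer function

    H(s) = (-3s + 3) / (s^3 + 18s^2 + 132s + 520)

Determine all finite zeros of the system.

Set the numerator to zero: -3s + 3 = 0, i.e. -3·(s - 1) = 0.
So s = 1.

s = 1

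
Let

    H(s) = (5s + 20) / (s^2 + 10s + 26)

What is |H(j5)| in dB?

Substitute s = j5: numerator = 20 + j25, denominator = 1 + j50.
|H(j5)| = |20 + j25| / |1 + j50| = 32.016 / 50.010 ≈ 0.6402.
In decibels: 20·log₁₀(0.6402) ≈ -3.87 dB.

|H(j5)|_dB ≈ -3.87 dB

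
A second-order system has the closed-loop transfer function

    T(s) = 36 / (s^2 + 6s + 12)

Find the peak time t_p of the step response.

Comparing s^2 + 6s + 12 to s^2 + 2ζωₙs + ωₙ²: ωₙ = √12 ≈ 3.464 rad/s and ζ = 6/(2·√12) ≈ 0.8660.
ζωₙ = 6/2 = 3, so ω_d = ωₙ√(1−ζ²) = √(ωₙ² − (ζωₙ)²) = √(12 − 3²) = √3 ≈ 1.732 rad/s.
t_p = π/ω_d = π/1.732 ≈ 1.814 s.

t_p ≈ 1.814 s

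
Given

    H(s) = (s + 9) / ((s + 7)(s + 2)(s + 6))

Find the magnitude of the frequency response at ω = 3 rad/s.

Substitute s = j3: numerator = 9 + j3, denominator = -51 + j177.
|H(j3)| = |9 + j3| / |-51 + j177| = 9.4868 / 184.20 ≈ 0.05150.

|H(j3)| ≈ 0.05150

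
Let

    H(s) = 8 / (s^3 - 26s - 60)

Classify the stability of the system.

The denominator s^3 - 26s - 60 factors as (s^2 + 6s + 10)(s - 6), giving poles at s = -3 + j, -3 - j, 6.
Since the pole(s) at s = 6 lie in the right half-plane, the system is unstable.

unstable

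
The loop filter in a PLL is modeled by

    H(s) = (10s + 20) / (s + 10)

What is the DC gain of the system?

Set s = 0: H(0) = (20) / (10) = 2.

H(0) = 2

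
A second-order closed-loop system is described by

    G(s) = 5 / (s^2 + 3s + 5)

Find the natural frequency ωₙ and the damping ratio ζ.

Compare the denominator to the standard form s^2 + 2ζωₙs + ωₙ².
ωₙ² = 5, so ωₙ = √5 ≈ 2.236 rad/s.
2ζωₙ = 3, so ζ = 3/(2·√5) ≈ 0.6708.

ωₙ ≈ 2.236 rad/s, ζ ≈ 0.6708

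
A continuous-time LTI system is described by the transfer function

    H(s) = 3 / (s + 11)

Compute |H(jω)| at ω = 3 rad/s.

|H(j3)| ≈ 0.2631

Substitute s = j3: numerator = 3, denominator = 11 + j3.
|H(j3)| = |3| / |11 + j3| = 3 / 11.402 ≈ 0.2631.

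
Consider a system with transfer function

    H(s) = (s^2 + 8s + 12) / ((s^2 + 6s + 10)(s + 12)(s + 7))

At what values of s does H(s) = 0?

Set the numerator to zero: s^2 + 8s + 12 = 0.
Factoring: (s + 2)(s + 6) = 0.

s = -2, -6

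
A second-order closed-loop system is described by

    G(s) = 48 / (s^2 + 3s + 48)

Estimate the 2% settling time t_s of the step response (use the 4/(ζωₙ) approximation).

Comparing s^2 + 3s + 48 to s^2 + 2ζωₙs + ωₙ²: ωₙ = √48 ≈ 6.928 rad/s and ζ = 3/(2·√48) ≈ 0.2165.
ζωₙ = 3/2 = 1.5, so t_s ≈ 4/(ζωₙ) = 4/1.5 ≈ 2.667 s.

t_s ≈ 2.667 s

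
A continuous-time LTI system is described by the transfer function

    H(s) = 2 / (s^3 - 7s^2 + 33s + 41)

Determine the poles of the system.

The poles are the roots of the denominator s^3 - 7s^2 + 33s + 41 = 0.
Trying s = -1: the polynomial evaluates to 0, so (s + 1) is a factor.
Dividing out leaves s^2 - 8s + 41 = 0.
The quadratic formula then gives s = 4 ± 5j.

s = 4 ± 5j, -1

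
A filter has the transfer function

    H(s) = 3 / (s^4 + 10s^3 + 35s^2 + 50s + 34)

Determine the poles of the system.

The poles are the roots of the denominator s^4 + 10s^3 + 35s^2 + 50s + 34 = 0.
No real roots exist; factor into two real quadratics: (s^2 + 2s + 2)(s^2 + 8s + 17) = 0.
Each quadratic gives a conjugate pair via the quadratic formula.

s = -1 + j, -1 - j, -4 + j, -4 - j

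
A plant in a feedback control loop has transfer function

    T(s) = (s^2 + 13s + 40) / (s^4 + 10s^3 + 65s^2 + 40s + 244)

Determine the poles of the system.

s = 2j, -2j, -5 + 6j, -5 - 6j

The poles are the roots of the denominator s^4 + 10s^3 + 65s^2 + 40s + 244 = 0.
No real roots exist; factor into two real quadratics: (s^2 + 4)(s^2 + 10s + 61) = 0.
Each quadratic gives a conjugate pair via the quadratic formula.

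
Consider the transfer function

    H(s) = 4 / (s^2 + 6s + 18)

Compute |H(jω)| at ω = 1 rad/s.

Substitute s = j1: numerator = 4, denominator = 17 + j6.
|H(j1)| = |4| / |17 + j6| = 4 / 18.028 ≈ 0.2219.

|H(j1)| ≈ 0.2219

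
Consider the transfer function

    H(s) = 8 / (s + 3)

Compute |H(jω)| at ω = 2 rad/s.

|H(j2)| ≈ 2.219

Substitute s = j2: numerator = 8, denominator = 3 + j2.
|H(j2)| = |8| / |3 + j2| = 8 / 3.6056 ≈ 2.219.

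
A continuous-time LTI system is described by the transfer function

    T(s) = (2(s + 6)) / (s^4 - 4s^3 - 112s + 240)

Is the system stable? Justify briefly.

The denominator s^4 - 4s^3 - 112s + 240 factors as (s^2 + 4s + 20)(s - 6)(s - 2), giving poles at s = -2 ± 4j, 6, 2.
Since the pole(s) at s = 6, 2 lie in the right half-plane, the system is unstable.

unstable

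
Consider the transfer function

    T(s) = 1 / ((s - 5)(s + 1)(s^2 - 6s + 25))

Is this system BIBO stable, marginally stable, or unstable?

The poles can be read from the denominator factors: s = 5, -1, 3 ± 4j.
Since the pole(s) at s = 5, 3 + 4j, 3 - 4j lie in the right half-plane, the system is unstable.

unstable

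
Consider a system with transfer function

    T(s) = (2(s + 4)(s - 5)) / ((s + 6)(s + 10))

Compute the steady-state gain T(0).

T(0) = -2/3 ≈ -0.6667

At s = 0 each factor (s + a) contributes a and each (s^2 + bs + c) contributes c.
T(0) = 2·(4) · (-5) / ((6) · (10)) = -40/60 = -2/3.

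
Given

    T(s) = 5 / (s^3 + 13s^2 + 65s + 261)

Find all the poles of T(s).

s = -2 ± 5j, -9

The poles are the roots of the denominator s^3 + 13s^2 + 65s + 261 = 0.
Trying s = -9: the polynomial evaluates to 0, so (s + 9) is a factor.
Dividing out leaves s^2 + 4s + 29 = 0.
The quadratic formula then gives s = -2 ± 5j.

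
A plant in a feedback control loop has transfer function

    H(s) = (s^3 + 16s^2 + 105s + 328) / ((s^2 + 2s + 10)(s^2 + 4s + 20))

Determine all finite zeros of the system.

s = -4 + 5j, -4 - 5j, -8

Set the numerator to zero: s^3 + 16s^2 + 105s + 328 = 0.
Factoring: (s^2 + 8s + 41)(s + 8) = 0.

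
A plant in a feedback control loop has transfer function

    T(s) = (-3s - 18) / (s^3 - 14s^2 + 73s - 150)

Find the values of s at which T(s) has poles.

The poles are the roots of the denominator s^3 - 14s^2 + 73s - 150 = 0.
Trying s = 6: the polynomial evaluates to 0, so (s - 6) is a factor.
Dividing out leaves s^2 - 8s + 25 = 0.
The quadratic formula then gives s = 4 ± 3j.

s = 4 ± 3j, 6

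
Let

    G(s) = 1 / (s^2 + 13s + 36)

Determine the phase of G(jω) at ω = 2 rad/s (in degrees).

∠G(j2) ≈ -39.09°

At s = j2: numerator = 1, denominator = 32 + j26.
∠G = ∠num − ∠den = 0° − (39.094°) = -39.09°.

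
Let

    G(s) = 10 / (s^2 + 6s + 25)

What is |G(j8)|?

Substitute s = j8: numerator = 10, denominator = -39 + j48.
|G(j8)| = |10| / |-39 + j48| = 10 / 61.847 ≈ 0.1617.

|G(j8)| ≈ 0.1617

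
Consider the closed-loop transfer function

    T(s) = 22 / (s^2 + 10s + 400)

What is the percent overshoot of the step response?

%OS ≈ 44.4%

Comparing s^2 + 10s + 400 to s^2 + 2ζωₙs + ωₙ²: ωₙ = 20 rad/s and ζ = 10/(2·20) = 0.25.
%OS = 100·exp(−πζ/√(1−ζ²)) = 100·exp(−π·0.25/√(1−0.25²)) ≈ 44.4%.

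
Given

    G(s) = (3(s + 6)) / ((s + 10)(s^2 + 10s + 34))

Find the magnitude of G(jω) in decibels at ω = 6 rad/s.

Substitute s = j6: numerator = 18 + j18, denominator = -380 + j588.
|G(j6)| = |18 + j18| / |-380 + j588| = 25.456 / 700.10 ≈ 0.03636.
In decibels: 20·log₁₀(0.03636) ≈ -28.8 dB.

|G(j6)|_dB ≈ -28.8 dB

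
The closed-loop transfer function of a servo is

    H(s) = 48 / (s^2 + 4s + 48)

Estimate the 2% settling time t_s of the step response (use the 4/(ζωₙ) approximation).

Comparing s^2 + 4s + 48 to s^2 + 2ζωₙs + ωₙ²: ωₙ = √48 ≈ 6.928 rad/s and ζ = 4/(2·√48) ≈ 0.2887.
ζωₙ = 4/2 = 2, so t_s ≈ 4/(ζωₙ) = 4/2 = 2 s.

t_s ≈ 2 s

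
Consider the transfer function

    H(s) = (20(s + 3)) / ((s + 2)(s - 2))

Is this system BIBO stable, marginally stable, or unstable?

The poles can be read from the denominator factors: s = -2, 2.
Since the pole(s) at s = 2 lie in the right half-plane, the system is unstable.

unstable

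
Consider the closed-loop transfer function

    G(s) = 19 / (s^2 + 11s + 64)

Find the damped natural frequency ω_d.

Comparing s^2 + 11s + 64 to s^2 + 2ζωₙs + ωₙ²: ωₙ = 8 rad/s and ζ = 11/(2·8) = 0.6875.
ζωₙ = 11/2 = 5.5, so ω_d = ωₙ√(1−ζ²) = √(ωₙ² − (ζωₙ)²) = √(64 − 5.5²) = √33.75 ≈ 5.809 rad/s.

ω_d ≈ 5.809 rad/s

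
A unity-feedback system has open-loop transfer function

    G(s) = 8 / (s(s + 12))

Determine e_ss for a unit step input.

e_ss = 0

G(s) has one pole at the origin.
This is a Type 1 system; for a step input the steady-state error is zero.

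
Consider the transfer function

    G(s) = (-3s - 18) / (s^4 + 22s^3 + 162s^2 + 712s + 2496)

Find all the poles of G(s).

s = -1 ± 5j, -8, -12

The poles are the roots of the denominator s^4 + 22s^3 + 162s^2 + 712s + 2496 = 0.
Trying s = -8: the polynomial evaluates to 0, so (s + 8) is a factor.
Dividing out leaves s^3 + 14s^2 + 50s + 312 = 0.
This factors further as (s^2 + 2s + 26)(s + 12) = 0.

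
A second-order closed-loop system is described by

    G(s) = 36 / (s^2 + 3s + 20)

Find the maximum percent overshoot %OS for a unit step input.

Comparing s^2 + 3s + 20 to s^2 + 2ζωₙs + ωₙ²: ωₙ = √20 ≈ 4.472 rad/s and ζ = 3/(2·√20) ≈ 0.3354.
%OS = 100·exp(−πζ/√(1−ζ²)) = 100·exp(−π·0.3354/√(1−0.3354²)) ≈ 32.7%.

%OS ≈ 32.7%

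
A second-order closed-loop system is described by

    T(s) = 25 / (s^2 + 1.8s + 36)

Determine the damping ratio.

ζ = 0.15

Compare the denominator to the standard form s^2 + 2ζωₙs + ωₙ².
ωₙ² = 36, so ωₙ = 6 rad/s.
2ζωₙ = 1.8, so ζ = 1.8/(2·6) = 0.15.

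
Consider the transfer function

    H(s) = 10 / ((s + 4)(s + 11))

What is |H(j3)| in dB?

|H(j3)|_dB ≈ -15.1 dB

Substitute s = j3: numerator = 10, denominator = 35 + j45.
|H(j3)| = |10| / |35 + j45| = 10 / 57.009 ≈ 0.1754.
In decibels: 20·log₁₀(0.1754) ≈ -15.1 dB.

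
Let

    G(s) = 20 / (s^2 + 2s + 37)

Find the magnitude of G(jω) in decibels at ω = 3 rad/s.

Substitute s = j3: numerator = 20, denominator = 28 + j6.
|G(j3)| = |20| / |28 + j6| = 20 / 28.636 ≈ 0.6984.
In decibels: 20·log₁₀(0.6984) ≈ -3.12 dB.

|G(j3)|_dB ≈ -3.12 dB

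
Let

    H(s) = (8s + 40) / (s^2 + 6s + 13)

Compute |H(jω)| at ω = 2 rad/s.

Substitute s = j2: numerator = 40 + j16, denominator = 9 + j12.
|H(j2)| = |40 + j16| / |9 + j12| = 43.081 / 15 ≈ 2.872.

|H(j2)| ≈ 2.872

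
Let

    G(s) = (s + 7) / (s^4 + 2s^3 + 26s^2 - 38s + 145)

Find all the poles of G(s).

The poles are the roots of the denominator s^4 + 2s^3 + 26s^2 - 38s + 145 = 0.
No real roots exist; factor into two real quadratics: (s^2 - 2s + 5)(s^2 + 4s + 29) = 0.
Each quadratic gives a conjugate pair via the quadratic formula.

s = 1 ± 2j, -2 ± 5j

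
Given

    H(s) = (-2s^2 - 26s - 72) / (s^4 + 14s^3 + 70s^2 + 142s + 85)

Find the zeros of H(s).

Set the numerator to zero: -2s^2 - 26s - 72 = 0, i.e. -2·(s^2 + 13s + 36) = 0.
Factoring: (s + 4)(s + 9) = 0.

s = -4, -9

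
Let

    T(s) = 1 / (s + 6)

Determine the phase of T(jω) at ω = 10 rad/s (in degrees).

∠T(j10) ≈ -59.04°

At s = j10: numerator = 1, denominator = 6 + j10.
∠T = ∠num − ∠den = 0° − (59.036°) = -59.04°.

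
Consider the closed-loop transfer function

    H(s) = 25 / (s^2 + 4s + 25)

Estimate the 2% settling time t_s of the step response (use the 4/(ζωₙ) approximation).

Comparing s^2 + 4s + 25 to s^2 + 2ζωₙs + ωₙ²: ωₙ = 5 rad/s and ζ = 4/(2·5) = 0.4.
ζωₙ = 4/2 = 2, so t_s ≈ 4/(ζωₙ) = 4/2 = 2 s.

t_s ≈ 2 s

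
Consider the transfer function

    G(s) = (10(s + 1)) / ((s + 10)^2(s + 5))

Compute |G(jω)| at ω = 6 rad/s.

Substitute s = j6: numerator = 10 + j60, denominator = -400 + j984.
|G(j6)| = |10 + j60| / |-400 + j984| = 60.828 / 1062.2 ≈ 0.05727.

|G(j6)| ≈ 0.05727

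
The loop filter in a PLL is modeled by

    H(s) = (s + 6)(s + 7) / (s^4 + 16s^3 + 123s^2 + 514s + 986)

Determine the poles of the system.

The poles are the roots of the denominator s^4 + 16s^3 + 123s^2 + 514s + 986 = 0.
No real roots exist; factor into two real quadratics: (s^2 + 6s + 34)(s^2 + 10s + 29) = 0.
Each quadratic gives a conjugate pair via the quadratic formula.

s = -3 ± 5j, -5 ± 2j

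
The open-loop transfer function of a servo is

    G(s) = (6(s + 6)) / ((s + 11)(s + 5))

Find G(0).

At s = 0 each factor (s + a) contributes a and each (s^2 + bs + c) contributes c.
G(0) = 6·(6) / ((11) · (5)) = 36/55 = 36/55.

G(0) = 36/55 ≈ 0.6545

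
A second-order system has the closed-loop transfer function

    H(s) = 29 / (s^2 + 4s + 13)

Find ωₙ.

ωₙ ≈ 3.606 rad/s

Compare the denominator to the standard form s^2 + 2ζωₙs + ωₙ².
ωₙ² = 13, so ωₙ = √13 ≈ 3.606 rad/s.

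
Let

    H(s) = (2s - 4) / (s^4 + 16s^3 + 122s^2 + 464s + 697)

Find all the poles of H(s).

The poles are the roots of the denominator s^4 + 16s^3 + 122s^2 + 464s + 697 = 0.
No real roots exist; factor into two real quadratics: (s^2 + 8s + 17)(s^2 + 8s + 41) = 0.
Each quadratic gives a conjugate pair via the quadratic formula.

s = -4 ± j, -4 ± 5j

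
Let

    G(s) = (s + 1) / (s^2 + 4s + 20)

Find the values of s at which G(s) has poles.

The poles are the roots of the denominator s^2 + 4s + 20 = 0.
Using the quadratic formula: s = (-4 ± √(-64))/2 = -2 ± 4j.

s = -2 ± 4j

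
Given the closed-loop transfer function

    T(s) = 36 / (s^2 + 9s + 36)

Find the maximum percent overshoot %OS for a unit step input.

Comparing s^2 + 9s + 36 to s^2 + 2ζωₙs + ωₙ²: ωₙ = 6 rad/s and ζ = 9/(2·6) = 0.75.
%OS = 100·exp(−πζ/√(1−ζ²)) = 100·exp(−π·0.75/√(1−0.75²)) ≈ 2.84%.

%OS ≈ 2.84%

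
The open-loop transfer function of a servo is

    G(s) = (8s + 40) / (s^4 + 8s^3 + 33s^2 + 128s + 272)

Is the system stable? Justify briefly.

marginally stable

The denominator s^4 + 8s^3 + 33s^2 + 128s + 272 factors as (s^2 + 16)(s^2 + 8s + 17), giving poles at s = ±4j, -4 ± j.
Since the simple pole(s) at s = 4j, -4j lie on the jω-axis with none in the right half-plane, the system is marginally stable.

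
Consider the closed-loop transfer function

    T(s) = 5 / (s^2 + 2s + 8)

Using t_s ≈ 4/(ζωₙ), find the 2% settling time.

t_s ≈ 4 s

Comparing s^2 + 2s + 8 to s^2 + 2ζωₙs + ωₙ²: ωₙ = √8 ≈ 2.828 rad/s and ζ = 2/(2·√8) ≈ 0.3536.
ζωₙ = 2/2 = 1, so t_s ≈ 4/(ζωₙ) = 4/1 = 4 s.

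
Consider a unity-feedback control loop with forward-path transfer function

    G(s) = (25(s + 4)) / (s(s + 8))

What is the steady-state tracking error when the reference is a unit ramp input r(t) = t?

e_ss = 0.08000

G(s) has one pole at the origin.
This is a Type 1 system. Kv = lim_{s→0} s·G(s) = 100/8 = 25/2.
e_ss = 1/Kv = 1/(25/2) = 2/25 ≈ 0.08000.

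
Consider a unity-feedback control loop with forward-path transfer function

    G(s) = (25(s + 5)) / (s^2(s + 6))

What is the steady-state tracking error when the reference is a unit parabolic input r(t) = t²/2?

e_ss = 0.04800

G(s) has 2 poles at the origin.
This is a Type 2 system. Ka = lim_{s→0} s^2·G(s) = 125/6.
e_ss = 1/Ka = 1/(125/6) = 6/125 ≈ 0.04800.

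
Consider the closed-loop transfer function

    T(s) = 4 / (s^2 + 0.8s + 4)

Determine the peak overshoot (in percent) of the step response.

%OS ≈ 52.7%

Comparing s^2 + 0.8s + 4 to s^2 + 2ζωₙs + ωₙ²: ωₙ = 2 rad/s and ζ = 0.8/(2·2) = 0.2.
%OS = 100·exp(−πζ/√(1−ζ²)) = 100·exp(−π·0.2/√(1−0.2²)) ≈ 52.7%.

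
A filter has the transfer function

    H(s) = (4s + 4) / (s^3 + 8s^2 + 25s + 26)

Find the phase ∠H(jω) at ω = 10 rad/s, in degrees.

At s = j10: numerator = 4 + j40, denominator = -774 - j750.
∠H = ∠num − ∠den = 84.289° − (-135.90°) = 220.2°, which wraps to -139.8°.

∠H(j10) ≈ -139.8°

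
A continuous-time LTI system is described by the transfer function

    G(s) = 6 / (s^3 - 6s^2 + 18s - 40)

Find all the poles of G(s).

s = 1 ± 3j, 4

The poles are the roots of the denominator s^3 - 6s^2 + 18s - 40 = 0.
Trying s = 4: the polynomial evaluates to 0, so (s - 4) is a factor.
Dividing out leaves s^2 - 2s + 10 = 0.
The quadratic formula then gives s = 1 ± 3j.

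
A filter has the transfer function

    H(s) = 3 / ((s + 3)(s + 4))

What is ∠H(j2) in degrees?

∠H(j2) ≈ -60.26°

At s = j2: numerator = 3, denominator = 8 + j14.
∠H = ∠num − ∠den = 0° − (60.255°) = -60.26°.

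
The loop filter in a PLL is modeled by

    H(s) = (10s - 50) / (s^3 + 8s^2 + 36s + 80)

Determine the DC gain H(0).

H(0) = -5/8 ≈ -0.6250

Set s = 0: H(0) = (-50) / (80) = -5/8.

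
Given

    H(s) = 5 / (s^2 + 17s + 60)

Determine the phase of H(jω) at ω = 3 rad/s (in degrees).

At s = j3: numerator = 5, denominator = 51 + j51.
∠H = ∠num − ∠den = 0° − (45°) = -45°.

∠H(j3) ≈ -45°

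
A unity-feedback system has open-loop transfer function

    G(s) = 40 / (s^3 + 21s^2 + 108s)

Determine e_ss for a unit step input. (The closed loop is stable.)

G(s) has one pole at the origin.
This is a Type 1 system; for a step input the steady-state error is zero.

e_ss = 0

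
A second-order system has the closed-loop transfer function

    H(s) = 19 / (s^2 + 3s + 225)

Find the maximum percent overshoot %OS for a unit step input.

%OS ≈ 72.9%

Comparing s^2 + 3s + 225 to s^2 + 2ζωₙs + ωₙ²: ωₙ = 15 rad/s and ζ = 3/(2·15) = 0.1.
%OS = 100·exp(−πζ/√(1−ζ²)) = 100·exp(−π·0.1/√(1−0.1²)) ≈ 72.9%.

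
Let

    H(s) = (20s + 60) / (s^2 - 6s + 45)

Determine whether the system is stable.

The denominator s^2 - 6s + 45 factors as (s^2 - 6s + 45), giving poles at s = 3 ± 6j.
Since the pole(s) at s = 3 + 6j, 3 - 6j lie in the right half-plane, the system is unstable.

unstable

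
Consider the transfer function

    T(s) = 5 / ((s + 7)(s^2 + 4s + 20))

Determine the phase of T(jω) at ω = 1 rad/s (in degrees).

At s = j1: numerator = 5, denominator = 129 + j47.
∠T = ∠num − ∠den = 0° − (20.019°) = -20.02°.

∠T(j1) ≈ -20.02°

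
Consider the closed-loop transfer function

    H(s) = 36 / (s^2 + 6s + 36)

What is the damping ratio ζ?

ζ = 0.5

Compare the denominator to the standard form s^2 + 2ζωₙs + ωₙ².
ωₙ² = 36, so ωₙ = 6 rad/s.
2ζωₙ = 6, so ζ = 6/(2·6) = 0.5.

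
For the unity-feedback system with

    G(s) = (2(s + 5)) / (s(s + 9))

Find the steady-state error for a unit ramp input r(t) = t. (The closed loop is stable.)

e_ss = 0.9000

G(s) has one pole at the origin.
This is a Type 1 system. Kv = lim_{s→0} s·G(s) = 10/9.
e_ss = 1/Kv = 1/(10/9) = 9/10 ≈ 0.9000.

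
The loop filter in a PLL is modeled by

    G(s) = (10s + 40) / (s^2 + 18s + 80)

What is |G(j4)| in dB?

Substitute s = j4: numerator = 40 + j40, denominator = 64 + j72.
|G(j4)| = |40 + j40| / |64 + j72| = 56.569 / 96.333 ≈ 0.5872.
In decibels: 20·log₁₀(0.5872) ≈ -4.62 dB.

|G(j4)|_dB ≈ -4.62 dB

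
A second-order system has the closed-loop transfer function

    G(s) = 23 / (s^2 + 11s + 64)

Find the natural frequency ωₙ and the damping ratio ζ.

Compare the denominator to the standard form s^2 + 2ζωₙs + ωₙ².
ωₙ² = 64, so ωₙ = 8 rad/s.
2ζωₙ = 11, so ζ = 11/(2·8) = 0.6875.

ωₙ = 8 rad/s, ζ = 0.6875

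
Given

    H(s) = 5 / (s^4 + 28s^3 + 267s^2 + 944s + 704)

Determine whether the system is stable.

stable

The denominator s^4 + 28s^3 + 267s^2 + 944s + 704 factors as (s + 11)(s + 1)(s + 8)^2, giving poles at s = -11, -1, -8, -8.
Since all poles lie strictly in the left half-plane, the system is stable.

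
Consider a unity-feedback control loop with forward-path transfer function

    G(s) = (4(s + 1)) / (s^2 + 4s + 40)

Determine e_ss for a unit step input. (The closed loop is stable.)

e_ss = 0.9091

G(s) has no poles at the origin.
This is a Type 0 system. Kp = lim_{s→0} G(s) = 4/40 = 1/10.
e_ss = 1/(1 + Kp) = 1/(1 + 1/10) = 10/11 ≈ 0.9091.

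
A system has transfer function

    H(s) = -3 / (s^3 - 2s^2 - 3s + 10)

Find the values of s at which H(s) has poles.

The poles are the roots of the denominator s^3 - 2s^2 - 3s + 10 = 0.
Trying s = -2: the polynomial evaluates to 0, so (s + 2) is a factor.
Dividing out leaves s^2 - 4s + 5 = 0.
The quadratic formula then gives s = 2 ± 1j.

s = 2 ± j, -2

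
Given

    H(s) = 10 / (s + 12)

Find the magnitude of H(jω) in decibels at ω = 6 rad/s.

Substitute s = j6: numerator = 10, denominator = 12 + j6.
|H(j6)| = |10| / |12 + j6| = 10 / 13.416 ≈ 0.7454.
In decibels: 20·log₁₀(0.7454) ≈ -2.55 dB.

|H(j6)|_dB ≈ -2.55 dB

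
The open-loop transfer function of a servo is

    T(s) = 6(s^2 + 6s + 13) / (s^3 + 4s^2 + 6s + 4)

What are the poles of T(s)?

The poles are the roots of the denominator s^3 + 4s^2 + 6s + 4 = 0.
Trying s = -2: the polynomial evaluates to 0, so (s + 2) is a factor.
Dividing out leaves s^2 + 2s + 2 = 0.
The quadratic formula then gives s = -1 ± 1j.

s = -1 ± j, -2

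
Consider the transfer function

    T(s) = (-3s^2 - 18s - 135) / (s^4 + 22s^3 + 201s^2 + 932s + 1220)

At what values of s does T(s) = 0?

Set the numerator to zero: -3s^2 - 18s - 135 = 0, i.e. -3·(s^2 + 6s + 45) = 0.
Factoring: (s^2 + 6s + 45) = 0.

s = -3 + 6j, -3 - 6j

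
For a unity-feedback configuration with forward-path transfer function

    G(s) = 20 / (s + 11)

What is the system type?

The denominator has no factor of s at the origin — no free integrator — so this is a Type 0 system.

Type 0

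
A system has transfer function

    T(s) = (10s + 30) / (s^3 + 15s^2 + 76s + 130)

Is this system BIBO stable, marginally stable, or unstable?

stable

The denominator s^3 + 15s^2 + 76s + 130 factors as (s^2 + 10s + 26)(s + 5), giving poles at s = -5 ± j, -5.
Since all poles lie strictly in the left half-plane, the system is stable.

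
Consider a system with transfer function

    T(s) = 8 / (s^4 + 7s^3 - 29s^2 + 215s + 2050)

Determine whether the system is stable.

unstable

The denominator s^4 + 7s^3 - 29s^2 + 215s + 2050 factors as (s + 5)(s + 10)(s^2 - 8s + 41), giving poles at s = -5, -10, 4 + 5j, 4 - 5j.
Since the pole(s) at s = 4 + 5j, 4 - 5j lie in the right half-plane, the system is unstable.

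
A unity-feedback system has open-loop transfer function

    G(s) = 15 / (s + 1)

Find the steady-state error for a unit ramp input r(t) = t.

G(s) has no poles at the origin.
This is a Type 0 system; Kv = lim_{s→0} s·G(s) = 0, so the steady-state error for a ramp input is infinite.

e_ss = ∞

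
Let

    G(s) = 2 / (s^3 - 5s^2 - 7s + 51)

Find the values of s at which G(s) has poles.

s = -3, 4 + j, 4 - j

The poles are the roots of the denominator s^3 - 5s^2 - 7s + 51 = 0.
Trying s = -3: the polynomial evaluates to 0, so (s + 3) is a factor.
Dividing out leaves s^2 - 8s + 17 = 0.
The quadratic formula then gives s = 4 ± 1j.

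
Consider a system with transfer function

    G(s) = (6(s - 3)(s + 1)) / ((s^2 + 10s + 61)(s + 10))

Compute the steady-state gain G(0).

At s = 0 each factor (s + a) contributes a and each (s^2 + bs + c) contributes c.
G(0) = 6·(-3) · (1) / ((61) · (10)) = -18/610 = -9/305.

G(0) = -9/305 ≈ -0.02951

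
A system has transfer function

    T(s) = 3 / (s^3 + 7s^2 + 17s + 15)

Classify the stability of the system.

The denominator s^3 + 7s^2 + 17s + 15 factors as (s^2 + 4s + 5)(s + 3), giving poles at s = -2 + j, -2 - j, -3.
Since all poles lie strictly in the left half-plane, the system is stable.

stable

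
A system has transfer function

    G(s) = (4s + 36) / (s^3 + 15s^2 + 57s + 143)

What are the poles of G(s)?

The poles are the roots of the denominator s^3 + 15s^2 + 57s + 143 = 0.
Trying s = -11: the polynomial evaluates to 0, so (s + 11) is a factor.
Dividing out leaves s^2 + 4s + 13 = 0.
The quadratic formula then gives s = -2 ± 3j.

s = -2 + 3j, -2 - 3j, -11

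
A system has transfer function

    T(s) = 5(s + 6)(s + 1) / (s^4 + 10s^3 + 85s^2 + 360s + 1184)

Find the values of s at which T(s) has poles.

s = -4 ± 4j, -1 ± 6j

The poles are the roots of the denominator s^4 + 10s^3 + 85s^2 + 360s + 1184 = 0.
No real roots exist; factor into two real quadratics: (s^2 + 8s + 32)(s^2 + 2s + 37) = 0.
Each quadratic gives a conjugate pair via the quadratic formula.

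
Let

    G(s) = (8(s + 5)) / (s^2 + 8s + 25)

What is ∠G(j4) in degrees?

∠G(j4) ≈ -35.63°

At s = j4: numerator = 40 + j32, denominator = 9 + j32.
∠G = ∠num − ∠den = 38.660° − (74.291°) = -35.63°.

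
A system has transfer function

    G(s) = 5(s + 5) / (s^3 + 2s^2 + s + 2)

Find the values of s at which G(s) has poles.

The poles are the roots of the denominator s^3 + 2s^2 + s + 2 = 0.
Trying s = -2: the polynomial evaluates to 0, so (s + 2) is a factor.
Dividing out leaves s^2 + 1 = 0.
The quadratic formula then gives s = 0 ± 1j.

s = j, -j, -2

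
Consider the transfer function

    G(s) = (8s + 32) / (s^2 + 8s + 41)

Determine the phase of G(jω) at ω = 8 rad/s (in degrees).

At s = j8: numerator = 32 + j64, denominator = -23 + j64.
∠G = ∠num − ∠den = 63.435° − (109.77°) = -46.33°.

∠G(j8) ≈ -46.33°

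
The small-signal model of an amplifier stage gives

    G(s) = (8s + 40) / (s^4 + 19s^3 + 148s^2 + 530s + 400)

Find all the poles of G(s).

The poles are the roots of the denominator s^4 + 19s^3 + 148s^2 + 530s + 400 = 0.
Trying s = -1: the polynomial evaluates to 0, so (s + 1) is a factor.
Dividing out leaves s^3 + 18s^2 + 130s + 400 = 0.
This factors further as (s^2 + 10s + 50)(s + 8) = 0.

s = -5 ± 5j, -1, -8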